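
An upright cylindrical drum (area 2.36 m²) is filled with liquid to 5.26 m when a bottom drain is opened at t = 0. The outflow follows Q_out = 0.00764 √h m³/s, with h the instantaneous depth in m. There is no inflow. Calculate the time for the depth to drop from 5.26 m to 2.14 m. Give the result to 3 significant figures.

513 s

A dh/dt = −Q_out = −0.00764 √h.
Separate and integrate: 2(√h − √h₀) = −(0.00764/A) t.
t = 2A(√h₀ − √h)/0.00764 = 2·2.36·(√5.26 − √2.14)/0.00764
  = 4.7200 × (2.2935 − 1.4629) / 0.00764 = 513.14 s.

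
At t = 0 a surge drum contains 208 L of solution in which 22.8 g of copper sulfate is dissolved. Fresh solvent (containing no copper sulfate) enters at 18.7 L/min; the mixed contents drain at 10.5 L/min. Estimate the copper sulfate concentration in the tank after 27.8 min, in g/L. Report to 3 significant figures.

Total volume: dV/dt = Q_in − Q_out = 8.2000 L/min, so V(t) = 208 + 8.2000 t and V(27.8) = 435.96 L.
Species balance (pure solvent in): dm/dt = −Q_out · m/V(t).
dm/m = −Q_out dt/(V₀ + 8.2000 t); integrating gives ln(m/m₀) = −(Q_out/(Q_in−Q_out)) ln(V/V₀).
m = m₀ (V₀/V)^(Q_out/(Q_in−Q_out)) = 22.8 × (208/435.96)^(1.2805) = 8.8391 g.
C = m/V = 8.8391/435.96 = 0.020275 g/L.

0.0203 g/L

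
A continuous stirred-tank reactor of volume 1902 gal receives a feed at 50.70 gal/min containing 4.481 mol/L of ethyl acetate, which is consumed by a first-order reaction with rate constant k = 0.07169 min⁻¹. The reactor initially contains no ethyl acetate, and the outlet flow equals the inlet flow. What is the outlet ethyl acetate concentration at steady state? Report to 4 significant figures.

1.215 mol/L

V dC/dt = Q(C_in − C) − k V C.
Steady state (dC/dt = 0): C_ss = Q C_in/(Q + kV) = C_in/(1 + kV/Q).
C_ss = 50.70·4.481/(50.70 + 0.07169·1902) = 227.187/187.054 = 1.21455 mol/L.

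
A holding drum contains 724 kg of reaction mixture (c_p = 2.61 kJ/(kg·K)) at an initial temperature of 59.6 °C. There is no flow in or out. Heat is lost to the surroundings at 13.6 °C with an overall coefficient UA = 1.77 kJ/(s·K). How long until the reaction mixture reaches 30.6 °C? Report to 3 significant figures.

First-law balance (no shaft work): M c_p dT/dt = −UA(T − T_amb).
τ = M c_p/UA = 1067.6 s; T_ss = T_amb = 13.600 °C.
T(t) = T_ss + (T₀ − T_ss)e^(−t/τ); set T = 30.6:
t = −τ ln[(T − T_ss)/(T₀ − T_ss)] = −1067.6 · ln(0.36957) = 1062.7 s.

1060 s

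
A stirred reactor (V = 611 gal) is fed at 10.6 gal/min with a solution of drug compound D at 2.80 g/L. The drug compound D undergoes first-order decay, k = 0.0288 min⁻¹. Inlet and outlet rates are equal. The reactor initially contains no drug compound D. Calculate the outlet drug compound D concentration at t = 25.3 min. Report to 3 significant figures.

Accumulation = in − out − consumed: V dC/dt = Q C_in − Q C − k V C.
dC/dt = (Q/V) C_in − (Q/V + k) C; effective rate a = Q/V + k = 0.017349 + 0.0288 = 0.046149 min⁻¹.
C_ss = Q C_in/(Q + kV) = 1.0526 g/L; C(t) = C_ss + (C₀ − C_ss) e^(−a t).
C(25.3) = 1.0526 + (-1.0526)·e^(−0.046149·25.3) = 1.0526 + (-1.0526)·0.31113 = 0.72511 g/L.

0.725 g/L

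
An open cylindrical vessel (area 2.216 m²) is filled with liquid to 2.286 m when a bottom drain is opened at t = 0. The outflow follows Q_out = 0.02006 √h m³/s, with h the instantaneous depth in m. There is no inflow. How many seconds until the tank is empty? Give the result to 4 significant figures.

With no inflow, A dh/dt = −0.02006 √h.
∫ h^(−1/2) dh = −(0.02006/A) ∫ dt, giving 2√h = 2√h₀ − (0.02006/A) t.
Tank is empty when √h = 0: t_empty = 2A√h₀/0.02006.
t_empty = 2·2.216·√2.286/0.02006 = 4.43200·1.51195/0.02006 = 334.047 s.

334.0 s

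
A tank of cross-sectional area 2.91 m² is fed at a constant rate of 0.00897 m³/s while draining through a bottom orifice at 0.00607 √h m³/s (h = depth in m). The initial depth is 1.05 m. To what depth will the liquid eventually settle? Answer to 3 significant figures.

A dh/dt = Q_in − 0.00607 √h. Steady state requires inflow = outflow:
Q_in = 0.00607 √h_ss ⇒ √h_ss = 0.00897/0.00607 = 1.4778.
h_ss = 1.4778² = 2.1838 m. (Since h₀ = 1.05 m < h_ss, the level will rise toward this value.)

2.18 m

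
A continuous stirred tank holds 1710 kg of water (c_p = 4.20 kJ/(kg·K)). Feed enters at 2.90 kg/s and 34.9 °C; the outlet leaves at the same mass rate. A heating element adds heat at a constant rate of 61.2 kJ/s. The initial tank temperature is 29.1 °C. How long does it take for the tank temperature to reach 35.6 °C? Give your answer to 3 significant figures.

M c_p dT/dt = ṁ c_p (T_in − T) + Q̇.
τ = M/ṁ = 589.66 s; T_ss = T_in + Q̇/(ṁ c_p) = 39.925 °C.
T(t) = T_ss + (T₀ − T_ss) e^(−t/τ). Set T = 35.6:
e^(−t/τ) = (35.6 − 39.925)/(29.1 − 39.925) = 0.39952
t = −589.66 · ln(0.39952) = 541.01 s.

541 s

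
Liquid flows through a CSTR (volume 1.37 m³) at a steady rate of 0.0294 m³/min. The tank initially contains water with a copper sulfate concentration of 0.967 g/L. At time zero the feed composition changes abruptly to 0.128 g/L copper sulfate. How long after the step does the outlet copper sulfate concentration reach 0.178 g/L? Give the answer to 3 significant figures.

Species balance: V dC/dt = Q(C_in − C) ⇒ τ = V/Q = 46.599 min.
C(t) = C_in + (C₀ − C_in) e^(−t/τ). Set C = 0.178 and solve for t:
e^(−t/τ) = (C − C_in)/(C₀ − C_in) = (0.178 − 0.128)/(0.967 − 0.128) = 0.059595
t = −τ ln(…) = 46.599 × 2.8202 = 131.42 min.

131 min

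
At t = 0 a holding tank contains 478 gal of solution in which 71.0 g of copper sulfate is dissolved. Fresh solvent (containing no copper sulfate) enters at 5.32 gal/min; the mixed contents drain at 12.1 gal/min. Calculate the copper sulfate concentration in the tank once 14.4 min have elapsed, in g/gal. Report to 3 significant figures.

0.124 g/gal

Total volume: dV/dt = Q_in − Q_out = -6.7800 gal/min, so V(t) = 478 − 6.7800 t and V(14.4) = 380.37 gal.
Solute balance: dm/dt = 0 − Q_out C = −Q_out m/V(t).
dm/m = −Q_out dt/(V₀ − 6.7800 t); integrating gives ln(m/m₀) = −(Q_out/(Q_in−Q_out)) ln(V/V₀).
m = m₀ (V₀/V)^(Q_out/(Q_in−Q_out)) = 71.0 × (478/380.37)^(-1.7847) = 47.226 g.
C = m/V = 47.226/380.37 = 0.12416 g/gal.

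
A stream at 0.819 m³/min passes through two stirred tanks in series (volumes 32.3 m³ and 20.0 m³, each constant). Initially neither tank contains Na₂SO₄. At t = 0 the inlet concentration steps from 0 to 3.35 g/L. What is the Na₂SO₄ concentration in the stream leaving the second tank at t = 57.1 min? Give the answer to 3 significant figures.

Time constants: τᵢ = Vᵢ/Q for each well-mixed tank.
τ₁ = 32.3/0.819 = 39.438 min; τ₂ = 20.0/0.819 = 24.420 min.
Solving the cascade with C₁(0)=C₂(0)=0 gives C₂(t) = C_in[1 − (τ₁ e^(−t/τ₁) − τ₂ e^(−t/τ₂))/(τ₁ − τ₂)].
At t = 57.1: e^(−t/τ₁) = 0.23508, e^(−t/τ₂) = 0.096497.
C₂ = 3.35·[1 − (39.438·0.23508 − 24.420·0.096497)/(15.018)] = 3.35·0.53958 = 1.8076 g/L.

1.81 g/L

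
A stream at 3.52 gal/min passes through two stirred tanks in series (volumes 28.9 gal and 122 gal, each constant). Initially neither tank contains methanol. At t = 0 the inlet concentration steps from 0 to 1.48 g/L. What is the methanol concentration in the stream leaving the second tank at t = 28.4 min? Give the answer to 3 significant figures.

Species balance on tank i: dCᵢ/dt = (Cᵢ₋₁ − Cᵢ)/τᵢ with τᵢ = Vᵢ/Q.
τ₁ = 28.9/3.52 = 8.2102 min; τ₂ = 122/3.52 = 34.659 min.
Tank 1: C₁ = C_in(1 − e^(−t/τ₁)). Tank 2 (τ₁ ≠ τ₂): C₂ = C_in[1 − (τ₁ e^(−t/τ₁) − τ₂ e^(−t/τ₂))/(τ₁ − τ₂)].
At t = 28.4: e^(−t/τ₁) = 0.031458, e^(−t/τ₂) = 0.44069.
C₂ = 1.48·[1 − (8.2102·0.031458 − 34.659·0.44069)/(-26.449)] = 1.48·0.43227 = 0.63977 g/L.

0.640 g/L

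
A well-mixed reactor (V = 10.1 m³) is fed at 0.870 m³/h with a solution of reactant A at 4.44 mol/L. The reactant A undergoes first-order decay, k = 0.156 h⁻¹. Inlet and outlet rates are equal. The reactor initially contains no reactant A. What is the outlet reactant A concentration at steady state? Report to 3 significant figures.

1.58 mol/L

Species balance: V dC/dt = Q C_in − Q C − k V C.
At steady state: 0 = Q C_in − (Q + kV) C_ss, so C_ss = Q C_in/(Q + kV).
C_ss = 0.870·4.44/(0.870 + 0.156·10.1) = 3.8628/2.4456 = 1.5795 mol/L.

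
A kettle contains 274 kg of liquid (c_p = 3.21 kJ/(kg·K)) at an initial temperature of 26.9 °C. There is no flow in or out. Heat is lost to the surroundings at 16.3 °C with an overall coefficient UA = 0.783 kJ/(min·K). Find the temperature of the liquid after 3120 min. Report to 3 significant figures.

M c_p dT/dt = −UA(T − T_amb).
dT/dt = (T_ss − T)/τ with T_ss = T_amb = 16.300 °C, τ = M c_p/UA = 274·3.21/0.783 = 1123.3 min.
This is linear first-order; T(t) = T_ss + (T₀ − T_ss) e^(−t/τ).
T(3120) = 16.300 + (10.600)·0.062191 = 16.959 °C.

17.0 °C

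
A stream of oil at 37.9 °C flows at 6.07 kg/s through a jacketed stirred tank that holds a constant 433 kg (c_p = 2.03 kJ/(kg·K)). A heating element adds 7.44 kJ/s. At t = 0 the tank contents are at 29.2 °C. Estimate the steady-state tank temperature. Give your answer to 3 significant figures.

38.5 °C

First-law balance (no shaft work): M c_p dT/dt = ṁ c_p (T_in − T) + 7.44.
At steady state dT/dt = 0 ⇒ T_ss = T_in + Q̇/(ṁ c_p) = 37.9 + 7.44/(6.07·2.03) = 38.504 °C.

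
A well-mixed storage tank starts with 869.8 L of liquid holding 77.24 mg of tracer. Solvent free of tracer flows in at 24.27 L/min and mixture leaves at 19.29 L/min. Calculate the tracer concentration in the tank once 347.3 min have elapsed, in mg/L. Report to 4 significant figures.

0.0004279 mg/L

Total volume: dV/dt = Q_in − Q_out = 4.98000 L/min, so V(t) = 869.8 + 4.98000 t and V(347.3) = 2599.35 L.
No tracer enters, so dm/dt = −Q_out · (m/V).
dm/m = −Q_out dt/(V₀ + 4.98000 t); integrating gives ln(m/m₀) = −(Q_out/(Q_in−Q_out)) ln(V/V₀).
m = m₀ (V₀/V)^(Q_out/(Q_in−Q_out)) = 77.24 × (869.8/2599.35)^(3.87349) = 1.11226 mg.
C = m/V = 1.11226/2599.35 = 0.000427897 mg/L.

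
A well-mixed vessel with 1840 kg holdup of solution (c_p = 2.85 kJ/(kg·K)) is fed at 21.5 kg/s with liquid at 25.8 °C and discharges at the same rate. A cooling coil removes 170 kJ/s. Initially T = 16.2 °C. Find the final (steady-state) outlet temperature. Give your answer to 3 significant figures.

Unsteady energy balance on the tank contents: M c_p dT/dt = ṁ c_p (T_in − T) − 170.
At steady state dT/dt = 0 ⇒ T_ss = T_in − Q̇/(ṁ c_p) = 25.8 − 170/(21.5·2.85) = 23.026 °C.

23.0 °C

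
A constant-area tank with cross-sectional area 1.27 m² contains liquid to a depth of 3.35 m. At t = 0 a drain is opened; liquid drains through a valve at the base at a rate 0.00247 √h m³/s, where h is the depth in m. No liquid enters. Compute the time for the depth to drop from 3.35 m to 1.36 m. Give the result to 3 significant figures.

With no inflow, A dh/dt = −0.00247 √h.
Separate and integrate: 2(√h − √h₀) = −(0.00247/A) t.
t = 2A(√h₀ − √h)/0.00247 = 2·1.27·(√3.35 − √1.36)/0.00247
  = 2.5400 × (1.8303 − 1.1662) / 0.00247 = 682.93 s.

683 s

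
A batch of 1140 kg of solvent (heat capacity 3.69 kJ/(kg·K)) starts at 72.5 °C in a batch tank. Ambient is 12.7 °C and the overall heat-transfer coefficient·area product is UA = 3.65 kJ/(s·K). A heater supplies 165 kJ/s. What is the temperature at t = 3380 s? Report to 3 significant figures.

58.7 °C

Lumped-capacitance energy balance: M c_p dT/dt = UA(T_amb − T) + Q̇.
dT/dt = (T_ss − T)/τ with T_ss = T_amb + Q̇/UA = 12.7 + 165/3.65 = 57.905 °C, τ = M c_p/UA = 1140·3.69/3.65 = 1152.5 s.
Integrating: T(t) = T_ss + (T₀ − T_ss) e^(−t/τ).
T(3380) = 57.905 + (14.595)·0.053249 = 58.683 °C.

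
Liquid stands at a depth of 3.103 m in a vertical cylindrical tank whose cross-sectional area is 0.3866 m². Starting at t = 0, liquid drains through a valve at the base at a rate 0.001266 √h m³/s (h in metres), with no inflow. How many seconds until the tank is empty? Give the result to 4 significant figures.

A dh/dt = −Q_out = −0.001266 √h.
This is separable: 2 d(√h)/dt = −0.001266/A, so √h = √h₀ − (0.001266/(2A)) t.
Set h = 0: 2√h₀ = (0.001266/A) t_empty ⇒ t_empty = 2A√h₀/0.001266.
t_empty = 2·0.3866·√3.103/0.001266 = 0.773200·1.76153/0.001266 = 1075.84 s.

1076 s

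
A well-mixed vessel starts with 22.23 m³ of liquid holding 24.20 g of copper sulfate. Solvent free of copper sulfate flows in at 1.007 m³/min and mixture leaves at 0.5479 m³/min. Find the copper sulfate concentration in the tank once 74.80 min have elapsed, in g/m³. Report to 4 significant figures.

0.1403 g/m³

Let m(t) be the amount of copper sulfate. Volume: V(t) = V₀ + (Q_in − Q_out) t = 22.23 + 0.459100 t; V(74.80) = 56.5707 m³.
No copper sulfate enters, so dm/dt = −Q_out · (m/V).
dm/m = −Q_out dt/(V₀ + 0.459100 t); integrating gives ln(m/m₀) = −(Q_out/(Q_in−Q_out)) ln(V/V₀).
m = m₀ (V₀/V)^(Q_out/(Q_in−Q_out)) = 24.20 × (22.23/56.5707)^(1.19342) = 7.93782 g.
C = m/V = 7.93782/56.5707 = 0.140317 g/m³.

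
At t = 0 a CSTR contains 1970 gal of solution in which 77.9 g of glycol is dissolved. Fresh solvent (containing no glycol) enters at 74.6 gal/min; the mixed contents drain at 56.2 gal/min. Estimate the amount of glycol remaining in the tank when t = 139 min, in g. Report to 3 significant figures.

6.13 g

Total volume: dV/dt = Q_in − Q_out = 18.400 gal/min, so V(t) = 1970 + 18.400 t and V(139) = 4527.6 gal.
No glycol enters, so dm/dt = −Q_out · (m/V).
Separate: dm/m = −Q_out dt/V(t) ⇒ ln(m/m₀) = −(Q_out/(Q_in−Q_out)) ln(V/V₀).
m = m₀ (V₀/V)^(Q_out/(Q_in−Q_out)) = 77.9 × (1970/4527.6)^(3.0543) = 6.1332 g.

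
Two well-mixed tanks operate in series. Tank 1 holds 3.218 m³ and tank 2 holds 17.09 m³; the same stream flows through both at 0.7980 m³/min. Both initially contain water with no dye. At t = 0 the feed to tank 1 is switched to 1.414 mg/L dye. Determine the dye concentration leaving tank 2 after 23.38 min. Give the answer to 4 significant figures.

0.8303 mg/L

Each tank obeys Vᵢ dCᵢ/dt = Q(Cᵢ₋₁ − Cᵢ), so τᵢ = Vᵢ/Q.
τ₁ = 3.218/0.7980 = 4.03258 min; τ₂ = 17.09/0.7980 = 21.4160 min.
Solving the cascade with C₁(0)=C₂(0)=0 gives C₂(t) = C_in[1 − (τ₁ e^(−t/τ₁) − τ₂ e^(−t/τ₂))/(τ₁ − τ₂)].
At t = 23.38: e^(−t/τ₁) = 0.00303430, e^(−t/τ₂) = 0.335644.
C₂ = 1.414·[1 − (4.03258·0.00303430 − 21.4160·0.335644)/(-17.3835)] = 1.414·0.587198 = 0.830298 mg/L.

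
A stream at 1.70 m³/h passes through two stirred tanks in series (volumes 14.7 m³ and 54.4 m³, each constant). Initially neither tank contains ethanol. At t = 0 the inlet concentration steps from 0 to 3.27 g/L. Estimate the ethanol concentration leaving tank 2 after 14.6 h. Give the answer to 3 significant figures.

0.654 g/L

Time constants: τᵢ = Vᵢ/Q for each well-mixed tank.
τ₁ = 14.7/1.70 = 8.6471 h; τ₂ = 54.4/1.70 = 32.000 h.
Solving the cascade with C₁(0)=C₂(0)=0 gives C₂(t) = C_in[1 − (τ₁ e^(−t/τ₁) − τ₂ e^(−t/τ₂))/(τ₁ − τ₂)].
At t = 14.6: e^(−t/τ₁) = 0.18481, e^(−t/τ₂) = 0.63366.
C₂ = 3.27·[1 − (8.6471·0.18481 − 32.000·0.63366)/(-23.353)] = 3.27·0.20015 = 0.65448 g/L.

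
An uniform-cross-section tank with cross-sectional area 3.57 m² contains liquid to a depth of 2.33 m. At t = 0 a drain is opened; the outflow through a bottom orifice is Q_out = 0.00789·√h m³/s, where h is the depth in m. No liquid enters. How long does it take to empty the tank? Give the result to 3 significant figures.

Unsteady balance on liquid volume: A dh/dt = −0.00789 √h.
This is separable: 2 d(√h)/dt = −0.00789/A, so √h = √h₀ − (0.00789/(2A)) t.
Set h = 0: 2√h₀ = (0.00789/A) t_empty ⇒ t_empty = 2A√h₀/0.00789.
t_empty = 2·3.57·√2.33/0.00789 = 7.1400·1.5264/0.00789 = 1381.3 s.

1380 s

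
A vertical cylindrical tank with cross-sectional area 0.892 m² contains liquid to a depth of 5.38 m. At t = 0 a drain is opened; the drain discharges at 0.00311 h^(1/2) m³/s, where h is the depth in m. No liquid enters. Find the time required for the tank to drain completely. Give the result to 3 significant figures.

With no inflow, A dh/dt = −0.00311 √h.
∫ h^(−1/2) dh = −(0.00311/A) ∫ dt, giving 2√h = 2√h₀ − (0.00311/A) t.
Set h = 0: 2√h₀ = (0.00311/A) t_empty ⇒ t_empty = 2A√h₀/0.00311.
t_empty = 2·0.892·√5.38/0.00311 = 1.7840·2.3195/0.00311 = 1330.5 s.

1330 s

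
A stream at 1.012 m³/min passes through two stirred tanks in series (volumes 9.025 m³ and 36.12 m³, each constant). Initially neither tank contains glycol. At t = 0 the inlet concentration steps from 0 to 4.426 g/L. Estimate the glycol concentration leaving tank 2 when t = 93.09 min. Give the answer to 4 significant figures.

Time constants: τᵢ = Vᵢ/Q for each well-mixed tank.
τ₁ = 9.025/1.012 = 8.91798 min; τ₂ = 36.12/1.012 = 35.6917 min.
Tank 1: C₁ = C_in(1 − e^(−t/τ₁)). Tank 2 (τ₁ ≠ τ₂): C₂ = C_in[1 − (τ₁ e^(−t/τ₁) − τ₂ e^(−t/τ₂))/(τ₁ − τ₂)].
At t = 93.09: e^(−t/τ₁) = 2.92843e-05, e^(−t/τ₂) = 0.0736693.
C₂ = 4.426·[1 − (8.91798·2.92843e-05 − 35.6917·0.0736693)/(-26.7737)] = 4.426·0.901802 = 3.99138 g/L.

3.991 g/L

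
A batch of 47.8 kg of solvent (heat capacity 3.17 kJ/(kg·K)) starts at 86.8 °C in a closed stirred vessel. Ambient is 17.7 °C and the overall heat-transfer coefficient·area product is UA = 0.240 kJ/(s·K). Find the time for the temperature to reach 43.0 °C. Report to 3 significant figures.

634 s

M c_p dT/dt = −UA(T − T_amb).
τ = M c_p/UA = 631.36 s; T_ss = T_amb = 17.700 °C.
T(t) = T_ss + (T₀ − T_ss)e^(−t/τ); set T = 43.0:
t = −τ ln[(T − T_ss)/(T₀ − T_ss)] = −631.36 · ln(0.36614) = 634.36 s.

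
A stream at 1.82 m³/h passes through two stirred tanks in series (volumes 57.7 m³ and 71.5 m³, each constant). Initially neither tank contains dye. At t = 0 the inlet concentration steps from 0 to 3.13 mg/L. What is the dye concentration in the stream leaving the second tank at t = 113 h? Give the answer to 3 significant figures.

Time constants: τᵢ = Vᵢ/Q for each well-mixed tank.
τ₁ = 57.7/1.82 = 31.703 h; τ₂ = 71.5/1.82 = 39.286 h.
Solving the cascade with C₁(0)=C₂(0)=0 gives C₂(t) = C_in[1 − (τ₁ e^(−t/τ₁) − τ₂ e^(−t/τ₂))/(τ₁ − τ₂)].
At t = 113: e^(−t/τ₁) = 0.028317, e^(−t/τ₂) = 0.056339.
C₂ = 3.13·[1 − (31.703·0.028317 − 39.286·0.056339)/(-7.5824)] = 3.13·0.82649 = 2.5869 mg/L.

2.59 mg/L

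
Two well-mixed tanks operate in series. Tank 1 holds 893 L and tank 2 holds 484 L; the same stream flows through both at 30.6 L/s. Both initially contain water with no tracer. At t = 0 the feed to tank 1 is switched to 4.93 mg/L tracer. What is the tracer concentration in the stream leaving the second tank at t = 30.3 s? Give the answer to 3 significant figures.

Time constants: τᵢ = Vᵢ/Q for each well-mixed tank.
τ₁ = 893/30.6 = 29.183 s; τ₂ = 484/30.6 = 15.817 s.
Solving the cascade with C₁(0)=C₂(0)=0 gives C₂(t) = C_in[1 − (τ₁ e^(−t/τ₁) − τ₂ e^(−t/τ₂))/(τ₁ − τ₂)].
At t = 30.3: e^(−t/τ₁) = 0.35406, e^(−t/τ₂) = 0.14724.
C₂ = 4.93·[1 − (29.183·0.35406 − 15.817·0.14724)/(13.366)] = 4.93·0.40119 = 1.9779 mg/L.

1.98 mg/L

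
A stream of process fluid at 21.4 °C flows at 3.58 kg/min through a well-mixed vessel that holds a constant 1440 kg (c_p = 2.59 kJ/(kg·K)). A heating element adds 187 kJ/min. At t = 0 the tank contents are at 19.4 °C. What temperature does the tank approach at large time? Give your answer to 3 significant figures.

41.6 °C

M c_p dT/dt = ṁ c_p (T_in − T) + Q̇.
At steady state dT/dt = 0 ⇒ T_ss = T_in + Q̇/(ṁ c_p) = 21.4 + 187/(3.58·2.59) = 41.568 °C.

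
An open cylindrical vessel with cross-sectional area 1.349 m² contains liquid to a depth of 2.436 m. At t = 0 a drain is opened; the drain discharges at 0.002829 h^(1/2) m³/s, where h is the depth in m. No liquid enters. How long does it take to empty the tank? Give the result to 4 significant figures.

A dh/dt = −Q_out = −0.002829 √h.
∫ h^(−1/2) dh = −(0.002829/A) ∫ dt, giving 2√h = 2√h₀ − (0.002829/A) t.
Set h = 0: 2√h₀ = (0.002829/A) t_empty ⇒ t_empty = 2A√h₀/0.002829.
t_empty = 2·1.349·√2.436/0.002829 = 2.69800·1.56077/0.002829 = 1488.50 s.

1488 s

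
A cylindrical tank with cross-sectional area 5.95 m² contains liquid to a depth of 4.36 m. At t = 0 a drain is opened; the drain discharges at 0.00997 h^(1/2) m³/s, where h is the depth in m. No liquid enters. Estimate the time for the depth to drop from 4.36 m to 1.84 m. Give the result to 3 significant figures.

With no inflow, A dh/dt = −0.00997 √h.
∫ h^(−1/2) dh = −(0.00997/A) ∫ dt, giving 2√h = 2√h₀ − (0.00997/A) t.
t = 2A(√h₀ − √h)/0.00997 = 2·5.95·(√4.36 − √1.84)/0.00997
  = 11.900 × (2.0881 − 1.3565) / 0.00997 = 873.22 s.

873 s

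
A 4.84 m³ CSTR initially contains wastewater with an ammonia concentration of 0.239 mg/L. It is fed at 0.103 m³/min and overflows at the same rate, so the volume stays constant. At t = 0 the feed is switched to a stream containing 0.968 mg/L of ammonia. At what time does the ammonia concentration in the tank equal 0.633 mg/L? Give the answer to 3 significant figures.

Mass balance on the solute (V constant): V dC/dt = Q(C_in − C), so τ = V/Q = 46.990 min.
C(t) = C_in + (C₀ − C_in) e^(−t/τ). Set C = 0.633 and solve for t:
e^(−t/τ) = (C − C_in)/(C₀ − C_in) = (0.633 − 0.968)/(0.239 − 0.968) = 0.45953
t = −τ ln(…) = 46.990 × 0.77754 = 36.537 min.

36.5 min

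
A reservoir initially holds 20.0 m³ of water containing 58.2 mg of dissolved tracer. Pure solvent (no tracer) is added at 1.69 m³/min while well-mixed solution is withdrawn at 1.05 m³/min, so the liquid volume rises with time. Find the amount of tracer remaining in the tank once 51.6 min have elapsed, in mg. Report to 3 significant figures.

Total volume: dV/dt = Q_in − Q_out = 0.64000 m³/min, so V(t) = 20.0 + 0.64000 t and V(51.6) = 53.024 m³.
Species balance (pure solvent in): dm/dt = −Q_out · m/V(t).
Separate: dm/m = −Q_out dt/V(t) ⇒ ln(m/m₀) = −(Q_out/(Q_in−Q_out)) ln(V/V₀).
m = m₀ (V₀/V)^(Q_out/(Q_in−Q_out)) = 58.2 × (20.0/53.024)^(1.6406) = 11.755 mg.

11.8 mg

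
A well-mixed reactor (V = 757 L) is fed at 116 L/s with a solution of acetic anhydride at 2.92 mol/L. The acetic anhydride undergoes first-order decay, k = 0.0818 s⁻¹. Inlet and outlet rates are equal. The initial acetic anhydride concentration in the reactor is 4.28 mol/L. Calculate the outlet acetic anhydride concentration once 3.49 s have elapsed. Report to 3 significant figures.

Species balance: V dC/dt = Q C_in − Q C − k V C.
This is linear with rate a = Q/V + k = 0.23504 s⁻¹.
C_ss = Q C_in/(Q + kV) = 1.9037 mol/L; C(t) = C_ss + (C₀ − C_ss) e^(−a t).
C(3.49) = 1.9037 + (2.3763)·e^(−0.23504·3.49) = 1.9037 + (2.3763)·0.44031 = 2.9500 mol/L.

2.95 mol/L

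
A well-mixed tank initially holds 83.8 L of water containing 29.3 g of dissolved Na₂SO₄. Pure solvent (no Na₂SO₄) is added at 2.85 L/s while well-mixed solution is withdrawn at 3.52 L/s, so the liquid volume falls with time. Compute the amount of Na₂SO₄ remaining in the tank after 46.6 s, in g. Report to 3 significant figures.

2.53 g

Total volume: dV/dt = Q_in − Q_out = -0.67000 L/s, so V(t) = 83.8 − 0.67000 t and V(46.6) = 52.578 L.
Solute balance: dm/dt = 0 − Q_out C = −Q_out m/V(t).
Separate: dm/m = −Q_out dt/V(t) ⇒ ln(m/m₀) = −(Q_out/(Q_in−Q_out)) ln(V/V₀).
m = m₀ (V₀/V)^(Q_out/(Q_in−Q_out)) = 29.3 × (83.8/52.578)^(-5.2537) = 2.5311 g.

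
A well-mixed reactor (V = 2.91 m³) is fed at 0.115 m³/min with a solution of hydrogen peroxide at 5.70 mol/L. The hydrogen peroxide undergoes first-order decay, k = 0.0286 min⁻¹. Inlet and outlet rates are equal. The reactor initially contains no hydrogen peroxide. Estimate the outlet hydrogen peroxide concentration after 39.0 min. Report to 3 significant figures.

3.07 mol/L

Accumulation = in − out − consumed: V dC/dt = Q C_in − Q C − k V C.
dC/dt = (Q/V) C_in − (Q/V + k) C; effective rate a = Q/V + k = 0.039519 + 0.0286 = 0.068119 min⁻¹.
C_ss = Q C_in/(Q + kV) = 3.3068 mol/L; C(t) = C_ss + (C₀ − C_ss) e^(−a t).
C(39.0) = 3.3068 + (-3.3068)·e^(−0.068119·39.0) = 3.3068 + (-3.3068)·0.070184 = 3.0747 mol/L.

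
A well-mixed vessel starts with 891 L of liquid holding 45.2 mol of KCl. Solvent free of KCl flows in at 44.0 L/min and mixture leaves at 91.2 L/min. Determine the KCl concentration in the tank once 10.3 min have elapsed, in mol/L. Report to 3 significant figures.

0.0243 mol/L

Total volume: dV/dt = Q_in − Q_out = -47.200 L/min, so V(t) = 891 − 47.200 t and V(10.3) = 404.84 L.
Species balance (pure solvent in): dm/dt = −Q_out · m/V(t).
Separate: dm/m = −Q_out dt/V(t) ⇒ ln(m/m₀) = −(Q_out/(Q_in−Q_out)) ln(V/V₀).
m = m₀ (V₀/V)^(Q_out/(Q_in−Q_out)) = 45.2 × (891/404.84)^(-1.9322) = 9.8441 mol.
C = m/V = 9.8441/404.84 = 0.024316 mol/L.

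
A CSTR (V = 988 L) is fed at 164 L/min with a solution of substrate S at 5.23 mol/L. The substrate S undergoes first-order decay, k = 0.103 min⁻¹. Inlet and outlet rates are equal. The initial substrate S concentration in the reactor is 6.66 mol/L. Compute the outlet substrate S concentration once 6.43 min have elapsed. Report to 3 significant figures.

Species balance: V dC/dt = Q C_in − Q C − k V C.
dC/dt = (Q/V) C_in − (Q/V + k) C; effective rate a = Q/V + k = 0.16599 + 0.103 = 0.26899 min⁻¹.
C_ss = Q C_in/(Q + kV) = 3.2274 mol/L; C(t) = C_ss + (C₀ − C_ss) e^(−a t).
C(6.43) = 3.2274 + (3.4326)·e^(−0.26899·6.43) = 3.2274 + (3.4326)·0.17735 = 3.8362 mol/L.

3.84 mol/L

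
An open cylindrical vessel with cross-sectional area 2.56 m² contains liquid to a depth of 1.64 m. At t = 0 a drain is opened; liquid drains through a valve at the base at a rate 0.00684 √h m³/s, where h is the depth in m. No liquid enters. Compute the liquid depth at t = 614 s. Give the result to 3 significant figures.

0.212 m

With no inflow, A dh/dt = −0.00684 √h.
∫ h^(−1/2) dh = −(0.00684/A) ∫ dt, giving 2√h = 2√h₀ − (0.00684/A) t.
√h = √1.64 − 0.00684·614/(2·2.56) = 1.2806 − 0.82027 = 0.46036.
h = 0.46036² = 0.21193 m.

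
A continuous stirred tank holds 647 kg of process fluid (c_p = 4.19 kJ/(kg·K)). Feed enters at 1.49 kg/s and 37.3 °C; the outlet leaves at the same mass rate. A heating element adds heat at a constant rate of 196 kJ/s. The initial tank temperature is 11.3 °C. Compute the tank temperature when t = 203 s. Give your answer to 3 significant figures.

M c_p dT/dt = ṁ c_p (T_in − T) + Q̇.
Rearrange: dT/dt = (T_ss − T)/τ with τ = M/ṁ = 434.23 s and T_ss = T_in + Q̇/(ṁ c_p) = 68.695 °C.
T approaches T_ss exponentially: T(t) = T_ss + (T₀ − T_ss) e^(−t/τ).
T(203) = 68.695 + (-57.395)·e^(−203/434.23) = 68.695 + (-57.395)·0.62657 = 32.733 °C.

32.7 °C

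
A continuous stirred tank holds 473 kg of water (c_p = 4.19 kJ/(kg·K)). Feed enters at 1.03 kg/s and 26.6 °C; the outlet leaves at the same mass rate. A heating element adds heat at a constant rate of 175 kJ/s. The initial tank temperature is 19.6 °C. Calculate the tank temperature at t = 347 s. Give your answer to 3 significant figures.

44.8 °C

M c_p dT/dt = ṁ c_p (T_in − T) + Q̇.
Rearrange: dT/dt = (T_ss − T)/τ with τ = M/ṁ = 459.22 s and T_ss = T_in + Q̇/(ṁ c_p) = 67.150 °C.
This is linear first-order; T(t) = T_ss + (T₀ − T_ss) e^(−t/τ).
T(347) = 67.150 + (-47.550)·e^(−347/459.22) = 67.150 + (-47.550)·0.46972 = 44.815 °C.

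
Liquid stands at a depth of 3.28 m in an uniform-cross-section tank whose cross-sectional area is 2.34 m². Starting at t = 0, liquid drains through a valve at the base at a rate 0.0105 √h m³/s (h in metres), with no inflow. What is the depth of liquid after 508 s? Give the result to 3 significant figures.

Unsteady balance on liquid volume: A dh/dt = −0.0105 √h.
Separate and integrate: 2(√h − √h₀) = −(0.0105/A) t.
√h = √3.28 − 0.0105·508/(2·2.34) = 1.8111 − 1.1397 = 0.67133.
h = 0.67133² = 0.45069 m.

0.451 m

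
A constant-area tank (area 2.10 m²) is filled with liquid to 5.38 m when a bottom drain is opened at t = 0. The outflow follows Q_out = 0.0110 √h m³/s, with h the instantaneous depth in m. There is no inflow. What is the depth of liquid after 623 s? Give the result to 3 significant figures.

With no inflow, A dh/dt = −0.0110 √h.
Separate and integrate: 2(√h − √h₀) = −(0.0110/A) t.
√h = √5.38 − 0.0110·623/(2·2.10) = 2.3195 − 1.6317 = 0.68782.
h = 0.68782² = 0.47309 m.

0.473 m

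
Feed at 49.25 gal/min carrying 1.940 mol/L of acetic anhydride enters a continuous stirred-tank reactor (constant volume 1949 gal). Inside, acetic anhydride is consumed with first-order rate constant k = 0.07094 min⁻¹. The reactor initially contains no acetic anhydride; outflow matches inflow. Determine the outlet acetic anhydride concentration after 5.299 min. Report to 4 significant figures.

V dC/dt = Q(C_in − C) − k V C.
dC/dt = (Q/V) C_in − (Q/V + k) C; effective rate a = Q/V + k = 0.0252694 + 0.07094 = 0.0962094 min⁻¹.
C_ss = Q C_in/(Q + kV) = 0.509541 mol/L; C(t) = C_ss + (C₀ − C_ss) e^(−a t).
C(5.299) = 0.509541 + (-0.509541)·e^(−0.0962094·5.299) = 0.509541 + (-0.509541)·0.600608 = 0.203507 mol/L.

0.2035 mol/L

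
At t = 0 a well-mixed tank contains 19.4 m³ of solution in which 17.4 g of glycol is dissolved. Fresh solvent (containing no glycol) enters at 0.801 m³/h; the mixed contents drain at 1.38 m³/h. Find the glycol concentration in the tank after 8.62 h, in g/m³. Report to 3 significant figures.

Total volume: dV/dt = Q_in − Q_out = -0.57900 m³/h, so V(t) = 19.4 − 0.57900 t and V(8.62) = 14.409 m³.
Solute balance: dm/dt = 0 − Q_out C = −Q_out m/V(t).
dm/m = −Q_out dt/(V₀ − 0.57900 t); integrating gives ln(m/m₀) = −(Q_out/(Q_in−Q_out)) ln(V/V₀).
m = m₀ (V₀/V)^(Q_out/(Q_in−Q_out)) = 17.4 × (19.4/14.409)^(-2.3834) = 8.5643 g.
C = m/V = 8.5643/14.409 = 0.59437 g/m³.

0.594 g/m³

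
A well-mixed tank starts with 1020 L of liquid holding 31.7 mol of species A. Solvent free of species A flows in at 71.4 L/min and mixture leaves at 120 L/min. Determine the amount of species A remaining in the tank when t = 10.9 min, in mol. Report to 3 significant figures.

Let m(t) be the amount of species A. Volume: V(t) = V₀ + (Q_in − Q_out) t = 1020 − 48.600 t; V(10.9) = 490.26 L.
No species A enters, so dm/dt = −Q_out · (m/V).
dm/m = −Q_out dt/(V₀ − 48.600 t); integrating gives ln(m/m₀) = −(Q_out/(Q_in−Q_out)) ln(V/V₀).
m = m₀ (V₀/V)^(Q_out/(Q_in−Q_out)) = 31.7 × (1020/490.26)^(-2.4691) = 5.1933 mol.

5.19 mol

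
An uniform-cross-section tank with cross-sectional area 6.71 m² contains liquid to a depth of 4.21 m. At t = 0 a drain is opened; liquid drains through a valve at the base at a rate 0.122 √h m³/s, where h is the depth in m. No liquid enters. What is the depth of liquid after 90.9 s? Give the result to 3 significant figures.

1.50 m

Volume balance on the tank: A dh/dt = −0.122 √h.
Separate and integrate: 2(√h − √h₀) = −(0.122/A) t.
√h = √4.21 − 0.122·90.9/(2·6.71) = 2.0518 − 0.82636 = 1.2255.
h = 1.2255² = 1.5018 m.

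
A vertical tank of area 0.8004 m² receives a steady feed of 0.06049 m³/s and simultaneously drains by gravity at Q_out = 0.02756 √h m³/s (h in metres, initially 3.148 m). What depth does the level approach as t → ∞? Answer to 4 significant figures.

Unsteady balance on liquid volume: A dh/dt = Q_in − 0.02756 √h. At steady state dh/dt = 0:
Q_in = 0.02756 √h_ss ⇒ √h_ss = 0.06049/0.02756 = 2.19485.
h_ss = 2.19485² = 4.81736 m. (Since h₀ = 3.148 m < h_ss, the level will rise toward this value.)

4.817 m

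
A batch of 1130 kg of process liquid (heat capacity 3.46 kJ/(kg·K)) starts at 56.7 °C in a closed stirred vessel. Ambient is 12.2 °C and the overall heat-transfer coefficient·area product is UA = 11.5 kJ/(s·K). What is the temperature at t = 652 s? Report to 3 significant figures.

M c_p dT/dt = −UA(T − T_amb).
dT/dt = (T_ss − T)/τ with T_ss = T_amb = 12.200 °C, τ = M c_p/UA = 1130·3.46/11.5 = 339.98 s.
Integrating: T(t) = T_ss + (T₀ − T_ss) e^(−t/τ).
T(652) = 12.200 + (44.500)·0.14694 = 18.739 °C.

18.7 °C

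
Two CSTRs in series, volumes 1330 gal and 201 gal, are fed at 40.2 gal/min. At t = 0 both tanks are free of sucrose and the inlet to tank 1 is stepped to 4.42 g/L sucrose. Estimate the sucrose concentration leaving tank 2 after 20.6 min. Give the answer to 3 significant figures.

1.64 g/L

Species balance on tank i: dCᵢ/dt = (Cᵢ₋₁ − Cᵢ)/τᵢ with τᵢ = Vᵢ/Q.
τ₁ = 1330/40.2 = 33.085 min; τ₂ = 201/40.2 = 5.0000 min.
Tank 1: C₁ = C_in(1 − e^(−t/τ₁)). Tank 2 (τ₁ ≠ τ₂): C₂ = C_in[1 − (τ₁ e^(−t/τ₁) − τ₂ e^(−t/τ₂))/(τ₁ − τ₂)].
At t = 20.6: e^(−t/τ₁) = 0.53652, e^(−t/τ₂) = 0.016245.
C₂ = 4.42·[1 − (33.085·0.53652 − 5.0000·0.016245)/(28.085)] = 4.42·0.37085 = 1.6392 g/L.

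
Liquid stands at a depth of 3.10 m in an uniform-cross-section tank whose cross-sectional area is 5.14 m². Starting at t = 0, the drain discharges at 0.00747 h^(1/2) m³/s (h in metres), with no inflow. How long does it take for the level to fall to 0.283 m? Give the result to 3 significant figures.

1690 s

A dh/dt = −Q_out = −0.00747 √h.
∫ h^(−1/2) dh = −(0.00747/A) ∫ dt, giving 2√h = 2√h₀ − (0.00747/A) t.
t = 2A(√h₀ − √h)/0.00747 = 2·5.14·(√3.10 − √0.283)/0.00747
  = 10.280 × (1.7607 − 0.53198) / 0.00747 = 1690.9 s.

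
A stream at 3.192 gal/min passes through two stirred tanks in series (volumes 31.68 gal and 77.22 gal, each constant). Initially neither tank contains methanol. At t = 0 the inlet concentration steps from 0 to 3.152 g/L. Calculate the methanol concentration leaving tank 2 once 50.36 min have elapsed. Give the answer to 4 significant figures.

Each tank obeys Vᵢ dCᵢ/dt = Q(Cᵢ₋₁ − Cᵢ), so τᵢ = Vᵢ/Q.
τ₁ = 31.68/3.192 = 9.92481 min; τ₂ = 77.22/3.192 = 24.1917 min.
Tank 1: C₁ = C_in(1 − e^(−t/τ₁)). Tank 2 (τ₁ ≠ τ₂): C₂ = C_in[1 − (τ₁ e^(−t/τ₁) − τ₂ e^(−t/τ₂))/(τ₁ − τ₂)].
At t = 50.36: e^(−t/τ₁) = 0.00625639, e^(−t/τ₂) = 0.124718.
C₂ = 3.152·[1 − (9.92481·0.00625639 − 24.1917·0.124718)/(-14.2669)] = 3.152·0.792875 = 2.49914 g/L.

2.499 g/L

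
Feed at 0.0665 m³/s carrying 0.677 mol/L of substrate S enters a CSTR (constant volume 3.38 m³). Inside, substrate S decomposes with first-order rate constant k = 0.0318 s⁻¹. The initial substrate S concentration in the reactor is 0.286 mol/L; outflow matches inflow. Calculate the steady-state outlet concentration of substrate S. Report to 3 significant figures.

0.259 mol/L

V dC/dt = Q(C_in − C) − k V C.
Steady state (dC/dt = 0): C_ss = Q C_in/(Q + kV) = C_in/(1 + kV/Q).
C_ss = 0.0665·0.677/(0.0665 + 0.0318·3.38) = 0.045021/0.17398 = 0.25876 mol/L.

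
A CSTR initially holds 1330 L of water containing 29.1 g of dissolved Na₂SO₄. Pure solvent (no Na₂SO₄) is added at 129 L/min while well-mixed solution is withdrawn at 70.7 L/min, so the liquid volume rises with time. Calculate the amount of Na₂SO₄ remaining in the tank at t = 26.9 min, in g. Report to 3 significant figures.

11.3 g

Total volume: dV/dt = Q_in − Q_out = 58.300 L/min, so V(t) = 1330 + 58.300 t and V(26.9) = 2898.3 L.
Solute balance: dm/dt = 0 − Q_out C = −Q_out m/V(t).
dm/m = −Q_out dt/(V₀ + 58.300 t); integrating gives ln(m/m₀) = −(Q_out/(Q_in−Q_out)) ln(V/V₀).
m = m₀ (V₀/V)^(Q_out/(Q_in−Q_out)) = 29.1 × (1330/2898.3)^(1.2127) = 11.315 g.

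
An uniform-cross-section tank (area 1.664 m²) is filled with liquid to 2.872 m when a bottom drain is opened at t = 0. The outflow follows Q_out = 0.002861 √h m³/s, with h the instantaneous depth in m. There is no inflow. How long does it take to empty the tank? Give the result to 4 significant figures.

With no inflow, A dh/dt = −0.002861 √h.
∫ h^(−1/2) dh = −(0.002861/A) ∫ dt, giving 2√h = 2√h₀ − (0.002861/A) t.
Tank is empty when √h = 0: t_empty = 2A√h₀/0.002861.
t_empty = 2·1.664·√2.872/0.002861 = 3.32800·1.69470/0.002861 = 1971.32 s.

1971 s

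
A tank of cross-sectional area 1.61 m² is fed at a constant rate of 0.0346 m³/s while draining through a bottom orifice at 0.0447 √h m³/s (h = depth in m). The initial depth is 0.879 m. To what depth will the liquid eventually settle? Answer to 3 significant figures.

Accumulation of liquid (constant cross-section A): A dh/dt = Q_in − 0.0447 √h. At steady state dh/dt = 0:
Q_in = 0.0447 √h_ss ⇒ √h_ss = 0.0346/0.0447 = 0.77405.
h_ss = 0.77405² = 0.59915 m. (Since h₀ = 0.879 m > h_ss, the level will fall toward this value.)

0.599 m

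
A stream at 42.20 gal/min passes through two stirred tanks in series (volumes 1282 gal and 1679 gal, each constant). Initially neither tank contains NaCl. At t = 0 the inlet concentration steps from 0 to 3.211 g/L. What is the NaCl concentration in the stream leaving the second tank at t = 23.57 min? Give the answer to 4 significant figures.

Time constants: τᵢ = Vᵢ/Q for each well-mixed tank.
τ₁ = 1282/42.20 = 30.3791 min; τ₂ = 1679/42.20 = 39.7867 min.
Tank 1: C₁ = C_in(1 − e^(−t/τ₁)). Tank 2 (τ₁ ≠ τ₂): C₂ = C_in[1 − (τ₁ e^(−t/τ₁) − τ₂ e^(−t/τ₂))/(τ₁ − τ₂)].
At t = 23.57: e^(−t/τ₁) = 0.460307, e^(−t/τ₂) = 0.552994.
C₂ = 3.211·[1 − (30.3791·0.460307 − 39.7867·0.552994)/(-9.40758)] = 3.211·0.147701 = 0.474268 g/L.

0.4743 g/L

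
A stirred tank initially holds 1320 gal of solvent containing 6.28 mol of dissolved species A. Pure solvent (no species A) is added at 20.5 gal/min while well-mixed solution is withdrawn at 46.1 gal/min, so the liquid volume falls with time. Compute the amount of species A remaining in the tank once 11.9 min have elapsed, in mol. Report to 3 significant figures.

3.92 mol

Let m(t) be the amount of species A. Volume: V(t) = V₀ + (Q_in − Q_out) t = 1320 − 25.600 t; V(11.9) = 1015.4 gal.
No species A enters, so dm/dt = −Q_out · (m/V).
dm/m = −Q_out dt/(V₀ − 25.600 t); integrating gives ln(m/m₀) = −(Q_out/(Q_in−Q_out)) ln(V/V₀).
m = m₀ (V₀/V)^(Q_out/(Q_in−Q_out)) = 6.28 × (1320/1015.4)^(-1.8008) = 3.9152 mol.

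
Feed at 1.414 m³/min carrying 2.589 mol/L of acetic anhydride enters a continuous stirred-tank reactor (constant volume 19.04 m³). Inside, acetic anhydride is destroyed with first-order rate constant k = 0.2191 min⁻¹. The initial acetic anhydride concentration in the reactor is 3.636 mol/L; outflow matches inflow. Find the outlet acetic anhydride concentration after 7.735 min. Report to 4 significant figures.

V dC/dt = Q(C_in − C) − k V C.
This is linear with rate a = Q/V + k = 0.293365 min⁻¹.
C_ss = Q C_in/(Q + kV) = 0.655400 mol/L; C(t) = C_ss + (C₀ − C_ss) e^(−a t).
C(7.735) = 0.655400 + (2.98060)·e^(−0.293365·7.735) = 0.655400 + (2.98060)·0.103397 = 0.963586 mol/L.

0.9636 mol/L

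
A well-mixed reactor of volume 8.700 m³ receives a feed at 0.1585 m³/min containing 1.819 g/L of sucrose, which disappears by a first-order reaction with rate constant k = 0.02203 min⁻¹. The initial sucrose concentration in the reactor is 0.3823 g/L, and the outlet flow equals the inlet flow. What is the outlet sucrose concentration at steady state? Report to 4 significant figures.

0.8234 g/L

Accumulation = in − out − consumed: V dC/dt = Q C_in − Q C − k V C.
At steady state: 0 = Q C_in − (Q + kV) C_ss, so C_ss = Q C_in/(Q + kV).
C_ss = 0.1585·1.819/(0.1585 + 0.02203·8.700) = 0.288311/0.350161 = 0.823368 g/L.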